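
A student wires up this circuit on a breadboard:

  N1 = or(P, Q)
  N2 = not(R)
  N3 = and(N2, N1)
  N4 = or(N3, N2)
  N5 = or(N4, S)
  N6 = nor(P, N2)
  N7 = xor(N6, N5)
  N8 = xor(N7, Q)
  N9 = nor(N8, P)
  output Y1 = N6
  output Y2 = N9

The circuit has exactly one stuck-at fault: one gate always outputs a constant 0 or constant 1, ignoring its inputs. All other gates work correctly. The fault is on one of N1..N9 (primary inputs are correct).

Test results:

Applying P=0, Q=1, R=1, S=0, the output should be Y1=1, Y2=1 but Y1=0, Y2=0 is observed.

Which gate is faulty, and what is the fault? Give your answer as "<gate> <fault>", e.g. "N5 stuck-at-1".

Fault-free values for test 1 (P=0, Q=1, R=1, S=0): N1=1, N2=0, N3=0, N4=0, N5=0, N6=1, N7=1, N8=0, N9=1, giving Y1=1, Y2=1. Observed Y1=0, Y2=0.
Test 1: faults giving observed Y1=0, Y2=0 are {N6 stuck-at-0}.
Only N6 stuck-at-0 is consistent with every test.

N6 stuck-at-0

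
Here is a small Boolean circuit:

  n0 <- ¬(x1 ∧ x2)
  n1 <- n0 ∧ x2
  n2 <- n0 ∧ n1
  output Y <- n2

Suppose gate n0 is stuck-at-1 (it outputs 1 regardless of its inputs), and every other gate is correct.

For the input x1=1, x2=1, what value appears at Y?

1

Propagate with n0 forced: n0=1 [stuck-at-1], n1=1, n2=1.
So Y = 1. (Without the fault it would be 0.)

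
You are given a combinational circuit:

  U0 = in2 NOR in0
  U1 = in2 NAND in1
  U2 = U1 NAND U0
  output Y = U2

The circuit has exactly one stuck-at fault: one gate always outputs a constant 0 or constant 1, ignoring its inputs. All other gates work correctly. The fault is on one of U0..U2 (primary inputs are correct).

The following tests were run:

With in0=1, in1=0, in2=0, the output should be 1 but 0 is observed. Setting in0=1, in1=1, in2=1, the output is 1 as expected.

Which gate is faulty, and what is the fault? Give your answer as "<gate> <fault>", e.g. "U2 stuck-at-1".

U0 stuck-at-1

Fault-free values for test 1 (in0=1, in1=0, in2=0): U0=0, U1=1, U2=1, giving Y=1. Observed 0.
Test 1: faults giving observed 0 are {U0 stuck-at-1, U2 stuck-at-0}.
Test 2 (in0=1, in1=1, in2=1): fault-free U0=0, U1=0, U2=1 → 1; observed 1. Eliminates U2 stuck-at-0.
Only U0 stuck-at-1 is consistent with every test.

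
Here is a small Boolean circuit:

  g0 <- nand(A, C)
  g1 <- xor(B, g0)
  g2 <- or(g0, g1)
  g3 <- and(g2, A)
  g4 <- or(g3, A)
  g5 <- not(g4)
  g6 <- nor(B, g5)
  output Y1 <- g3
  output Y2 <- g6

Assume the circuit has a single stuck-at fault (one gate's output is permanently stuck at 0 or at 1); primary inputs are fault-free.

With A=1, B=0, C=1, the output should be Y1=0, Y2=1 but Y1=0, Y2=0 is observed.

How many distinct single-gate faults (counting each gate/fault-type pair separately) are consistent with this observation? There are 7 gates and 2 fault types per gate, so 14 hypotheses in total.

3

Fault-free: g0=0, g1=0, g2=0, g3=0, g4=1, g5=0, g6=1 → Y1=0, Y2=1. Observed Y1=0, Y2=0.
  g0 stuck-at-0: output Y1=0, Y2=1 ✗
  g0 stuck-at-1: output Y1=1, Y2=1 ✗
  g1 stuck-at-0: output Y1=0, Y2=1 ✗
  g1 stuck-at-1: output Y1=1, Y2=1 ✗
  g2 stuck-at-0: output Y1=0, Y2=1 ✗
  g2 stuck-at-1: output Y1=1, Y2=1 ✗
  g3 stuck-at-0: output Y1=0, Y2=1 ✗
  g3 stuck-at-1: output Y1=1, Y2=1 ✗
  g4 stuck-at-0: output Y1=0, Y2=0 ✓
  g4 stuck-at-1: output Y1=0, Y2=1 ✗
  g5 stuck-at-0: output Y1=0, Y2=1 ✗
  g5 stuck-at-1: output Y1=0, Y2=0 ✓
  g6 stuck-at-0: output Y1=0, Y2=0 ✓
  g6 stuck-at-1: output Y1=0, Y2=1 ✗
Consistent faults: {g4 stuck-at-0, g5 stuck-at-1, g6 stuck-at-0} — 3 in all.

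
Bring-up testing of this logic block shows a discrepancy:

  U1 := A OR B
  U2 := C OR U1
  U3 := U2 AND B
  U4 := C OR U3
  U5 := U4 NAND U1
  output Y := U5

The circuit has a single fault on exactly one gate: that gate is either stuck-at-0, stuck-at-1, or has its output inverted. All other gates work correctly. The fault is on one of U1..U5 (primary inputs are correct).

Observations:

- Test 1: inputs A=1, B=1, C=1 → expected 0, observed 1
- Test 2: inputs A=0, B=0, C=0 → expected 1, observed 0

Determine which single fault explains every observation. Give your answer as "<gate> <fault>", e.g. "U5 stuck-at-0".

Fault-free values for test 1 (A=1, B=1, C=1): U1=1, U2=1, U3=1, U4=1, U5=0, giving Y=0. Observed 1.
Test 1: faults giving observed 1 are {U1 stuck-at-0, U1 inverted output, U4 stuck-at-0, U4 inverted output, U5 stuck-at-1, U5 inverted output}.
Test 2 (A=0, B=0, C=0): fault-free U1=0, U2=0, U3=0, U4=0, U5=1 → 1; observed 0. Eliminates U1 stuck-at-0, U1 inverted output, U4 stuck-at-0, U4 inverted output, U5 stuck-at-1.
Only U5 inverted output is consistent with every test.

U5 inverted output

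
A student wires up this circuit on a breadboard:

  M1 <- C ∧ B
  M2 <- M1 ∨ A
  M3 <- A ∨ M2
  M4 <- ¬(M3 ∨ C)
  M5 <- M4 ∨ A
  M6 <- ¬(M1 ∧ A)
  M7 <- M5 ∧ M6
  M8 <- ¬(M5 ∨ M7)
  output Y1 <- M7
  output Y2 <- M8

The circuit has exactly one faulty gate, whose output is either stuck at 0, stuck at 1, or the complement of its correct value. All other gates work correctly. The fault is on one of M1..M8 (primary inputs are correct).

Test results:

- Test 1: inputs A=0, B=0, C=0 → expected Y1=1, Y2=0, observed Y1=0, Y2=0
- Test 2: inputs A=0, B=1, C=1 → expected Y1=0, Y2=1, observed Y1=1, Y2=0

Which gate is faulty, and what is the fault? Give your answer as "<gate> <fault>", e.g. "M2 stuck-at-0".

M7 inverted output

Fault-free values for test 1 (A=0, B=0, C=0): M1=0, M2=0, M3=0, M4=1, M5=1, M6=1, M7=1, M8=0, giving Y1=1, Y2=0. Observed Y1=0, Y2=0.
Test 1: faults giving observed Y1=0, Y2=0 are {M6 stuck-at-0, M6 inverted output, M7 stuck-at-0, M7 inverted output}.
Test 2 (A=0, B=1, C=1): fault-free M1=1, M2=1, M3=1, M4=0, M5=0, M6=1, M7=0, M8=1 → Y1=0, Y2=1; observed Y1=1, Y2=0. Eliminates M6 stuck-at-0, M6 inverted output, M7 stuck-at-0.
Only M7 inverted output is consistent with every test.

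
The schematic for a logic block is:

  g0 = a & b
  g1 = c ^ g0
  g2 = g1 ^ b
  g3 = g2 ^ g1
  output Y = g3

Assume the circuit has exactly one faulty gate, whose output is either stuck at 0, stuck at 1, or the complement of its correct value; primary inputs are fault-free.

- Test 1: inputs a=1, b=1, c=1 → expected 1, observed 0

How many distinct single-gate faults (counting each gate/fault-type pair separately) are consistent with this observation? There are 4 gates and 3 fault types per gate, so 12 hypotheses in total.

4

Fault-free: g0=1, g1=0, g2=1, g3=1 → 1. Observed 0.
  g0 stuck-at-0: output 1 ✗
  g0 stuck-at-1: output 1 ✗
  g0 inverted output: output 1 ✗
  g1 stuck-at-0: output 1 ✗
  g1 stuck-at-1: output 1 ✗
  g1 inverted output: output 1 ✗
  g2 stuck-at-0: output 0 ✓
  g2 stuck-at-1: output 1 ✗
  g2 inverted output: output 0 ✓
  g3 stuck-at-0: output 0 ✓
  g3 stuck-at-1: output 1 ✗
  g3 inverted output: output 0 ✓
Consistent faults: {g2 stuck-at-0, g2 inverted output, g3 stuck-at-0, g3 inverted output} — 4 in all.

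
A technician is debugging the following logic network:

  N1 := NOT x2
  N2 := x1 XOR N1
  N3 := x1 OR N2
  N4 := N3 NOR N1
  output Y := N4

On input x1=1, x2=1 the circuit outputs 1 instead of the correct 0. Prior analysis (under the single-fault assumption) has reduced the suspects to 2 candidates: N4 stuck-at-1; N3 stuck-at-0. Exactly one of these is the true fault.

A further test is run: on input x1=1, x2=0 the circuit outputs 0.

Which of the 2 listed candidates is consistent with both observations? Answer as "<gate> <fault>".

Evaluate each candidate on input x1=1, x2=0:
  N4 stuck-at-1: N1=1, N2=0, N3=1, N4=1 [stuck-at-1] → 1 — eliminated
  N3 stuck-at-0: N1=1, N2=0, N3=0 [stuck-at-0], N4=0 → 0 — matches
Only N3 stuck-at-0 reproduces the observed 0.

N3 stuck-at-0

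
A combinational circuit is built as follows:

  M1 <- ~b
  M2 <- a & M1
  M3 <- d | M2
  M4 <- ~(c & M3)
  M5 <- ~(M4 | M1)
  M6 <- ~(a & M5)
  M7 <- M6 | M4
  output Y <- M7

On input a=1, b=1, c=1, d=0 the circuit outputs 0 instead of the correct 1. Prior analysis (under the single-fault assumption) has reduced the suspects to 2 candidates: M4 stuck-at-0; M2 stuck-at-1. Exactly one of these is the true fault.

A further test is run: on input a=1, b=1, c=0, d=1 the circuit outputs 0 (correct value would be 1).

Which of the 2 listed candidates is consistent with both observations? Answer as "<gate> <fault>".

M4 stuck-at-0

Evaluate each candidate on input a=1, b=1, c=0, d=1:
  M4 stuck-at-0: M1=0, M2=0, M3=1, M4=0 [stuck-at-0], M5=1, M6=0, M7=0 → 0 — matches
  M2 stuck-at-1: M1=0, M2=1 [stuck-at-1], M3=1, M4=1, M5=0, M6=1, M7=1 → 1 — eliminated
Only M4 stuck-at-0 reproduces the observed 0.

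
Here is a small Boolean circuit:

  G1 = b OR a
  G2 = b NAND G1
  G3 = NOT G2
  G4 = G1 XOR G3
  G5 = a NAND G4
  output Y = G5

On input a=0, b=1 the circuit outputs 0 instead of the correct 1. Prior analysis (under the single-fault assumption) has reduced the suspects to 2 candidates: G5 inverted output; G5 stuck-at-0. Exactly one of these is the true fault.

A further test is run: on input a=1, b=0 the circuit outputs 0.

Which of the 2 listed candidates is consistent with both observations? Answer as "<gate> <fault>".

G5 stuck-at-0

Evaluate each candidate on input a=1, b=0:
  G5 inverted output: G1=1, G2=1, G3=0, G4=1, G5=1 [inverted output] → 1 — eliminated
  G5 stuck-at-0: G1=1, G2=1, G3=0, G4=1, G5=0 [stuck-at-0] → 0 — matches
Only G5 stuck-at-0 reproduces the observed 0.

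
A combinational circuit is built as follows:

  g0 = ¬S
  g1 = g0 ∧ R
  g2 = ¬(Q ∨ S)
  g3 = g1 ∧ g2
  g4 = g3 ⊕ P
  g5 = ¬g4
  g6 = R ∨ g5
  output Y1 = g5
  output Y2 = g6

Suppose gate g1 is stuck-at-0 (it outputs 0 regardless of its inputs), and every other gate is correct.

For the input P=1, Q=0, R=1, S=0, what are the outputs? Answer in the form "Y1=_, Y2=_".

Propagate with g1 forced: g0=1, g1=0 [stuck-at-0], g2=1, g3=0, g4=1, g5=0, g6=1.
So the outputs are Y1=0, Y2=1. (Without the fault they would be Y1=1, Y2=1.)

Y1=0, Y2=1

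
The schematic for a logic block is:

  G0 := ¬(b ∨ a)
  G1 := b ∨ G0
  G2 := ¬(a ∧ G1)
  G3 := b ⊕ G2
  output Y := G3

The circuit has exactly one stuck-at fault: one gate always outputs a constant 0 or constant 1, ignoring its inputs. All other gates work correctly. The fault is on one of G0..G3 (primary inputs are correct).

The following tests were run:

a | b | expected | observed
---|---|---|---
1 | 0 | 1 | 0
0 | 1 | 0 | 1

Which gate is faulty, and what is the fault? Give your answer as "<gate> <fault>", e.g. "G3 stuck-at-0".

G2 stuck-at-0

Fault-free values for test 1 (a=1, b=0): G0=0, G1=0, G2=1, G3=1, giving Y=1. Observed 0.
Test 1: faults giving observed 0 are {G0 stuck-at-1, G1 stuck-at-1, G2 stuck-at-0, G3 stuck-at-0}.
Test 2 (a=0, b=1): fault-free G0=0, G1=1, G2=1, G3=0 → 0; observed 1. Eliminates G0 stuck-at-1, G1 stuck-at-1, G3 stuck-at-0.
Only G2 stuck-at-0 is consistent with every test.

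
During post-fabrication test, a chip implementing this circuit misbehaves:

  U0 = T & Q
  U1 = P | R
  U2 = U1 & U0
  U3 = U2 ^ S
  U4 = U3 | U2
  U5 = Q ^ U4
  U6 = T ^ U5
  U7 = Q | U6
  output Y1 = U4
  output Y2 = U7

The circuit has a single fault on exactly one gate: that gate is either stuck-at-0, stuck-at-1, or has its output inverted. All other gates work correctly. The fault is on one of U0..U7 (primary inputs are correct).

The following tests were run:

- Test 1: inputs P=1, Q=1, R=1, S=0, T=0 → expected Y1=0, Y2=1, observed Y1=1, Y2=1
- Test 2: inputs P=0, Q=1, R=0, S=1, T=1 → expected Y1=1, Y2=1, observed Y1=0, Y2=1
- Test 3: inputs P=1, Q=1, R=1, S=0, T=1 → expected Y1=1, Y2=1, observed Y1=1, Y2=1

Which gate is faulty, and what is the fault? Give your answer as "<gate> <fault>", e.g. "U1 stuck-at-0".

Fault-free values for test 1 (P=1, Q=1, R=1, S=0, T=0): U0=0, U1=1, U2=0, U3=0, U4=0, U5=1, U6=1, U7=1, giving Y1=0, Y2=1. Observed Y1=1, Y2=1.
Test 1: faults giving observed Y1=1, Y2=1 are {U0 stuck-at-1, U0 inverted output, U2 stuck-at-1, U2 inverted output, U3 stuck-at-1, U3 inverted output, U4 stuck-at-1, U4 inverted output}.
Test 2 (P=0, Q=1, R=0, S=1, T=1): fault-free U0=1, U1=0, U2=0, U3=1, U4=1, U5=0, U6=1, U7=1 → Y1=1, Y2=1; observed Y1=0, Y2=1. Eliminates U0 stuck-at-1, U0 inverted output, U2 stuck-at-1, U2 inverted output, U3 stuck-at-1, U4 stuck-at-1.
Test 3 (P=1, Q=1, R=1, S=0, T=1): fault-free U0=1, U1=1, U2=1, U3=1, U4=1, U5=0, U6=1, U7=1 → Y1=1, Y2=1; observed Y1=1, Y2=1. Eliminates U4 inverted output.
Only U3 inverted output is consistent with every test.

U3 inverted output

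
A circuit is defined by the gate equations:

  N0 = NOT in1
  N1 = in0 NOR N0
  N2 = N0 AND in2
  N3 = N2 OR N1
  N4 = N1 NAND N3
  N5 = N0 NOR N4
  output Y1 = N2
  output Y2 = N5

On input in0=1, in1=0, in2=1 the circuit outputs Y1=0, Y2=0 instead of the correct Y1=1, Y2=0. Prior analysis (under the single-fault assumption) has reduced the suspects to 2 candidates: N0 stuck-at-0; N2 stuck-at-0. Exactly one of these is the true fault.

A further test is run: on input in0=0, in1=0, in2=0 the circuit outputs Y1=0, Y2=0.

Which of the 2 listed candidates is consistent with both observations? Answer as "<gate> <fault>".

N2 stuck-at-0

Evaluate each candidate on input in0=0, in1=0, in2=0:
  N0 stuck-at-0: N0=0 [stuck-at-0], N1=1, N2=0, N3=1, N4=0, N5=1 → Y1=0, Y2=1 — eliminated
  N2 stuck-at-0: N0=1, N1=0, N2=0 [stuck-at-0], N3=0, N4=1, N5=0 → Y1=0, Y2=0 — matches
Only N2 stuck-at-0 reproduces the observed Y1=0, Y2=0.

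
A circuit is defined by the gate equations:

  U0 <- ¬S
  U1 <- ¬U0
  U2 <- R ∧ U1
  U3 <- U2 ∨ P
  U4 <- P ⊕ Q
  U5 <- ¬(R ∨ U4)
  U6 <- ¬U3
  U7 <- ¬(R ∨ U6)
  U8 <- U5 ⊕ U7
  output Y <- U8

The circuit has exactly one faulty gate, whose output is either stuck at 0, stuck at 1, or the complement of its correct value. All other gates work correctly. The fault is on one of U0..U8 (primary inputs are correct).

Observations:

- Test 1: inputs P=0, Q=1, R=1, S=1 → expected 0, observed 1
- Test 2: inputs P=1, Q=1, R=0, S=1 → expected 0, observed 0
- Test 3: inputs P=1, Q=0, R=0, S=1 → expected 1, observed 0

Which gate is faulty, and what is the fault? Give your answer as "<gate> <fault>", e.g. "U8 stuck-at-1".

Fault-free values for test 1 (P=0, Q=1, R=1, S=1): U0=0, U1=1, U2=1, U3=1, U4=1, U5=0, U6=0, U7=0, U8=0, giving Y=0. Observed 1.
Test 1: faults giving observed 1 are {U5 stuck-at-1, U5 inverted output, U7 stuck-at-1, U7 inverted output, U8 stuck-at-1, U8 inverted output}.
Test 2 (P=1, Q=1, R=0, S=1): fault-free U0=0, U1=1, U2=0, U3=1, U4=0, U5=1, U6=0, U7=1, U8=0 → 0; observed 0. Eliminates U5 inverted output, U7 inverted output, U8 stuck-at-1, U8 inverted output.
Test 3 (P=1, Q=0, R=0, S=1): fault-free U0=0, U1=1, U2=0, U3=1, U4=1, U5=0, U6=0, U7=1, U8=1 → 1; observed 0. Eliminates U7 stuck-at-1.
Only U5 stuck-at-1 is consistent with every test.

U5 stuck-at-1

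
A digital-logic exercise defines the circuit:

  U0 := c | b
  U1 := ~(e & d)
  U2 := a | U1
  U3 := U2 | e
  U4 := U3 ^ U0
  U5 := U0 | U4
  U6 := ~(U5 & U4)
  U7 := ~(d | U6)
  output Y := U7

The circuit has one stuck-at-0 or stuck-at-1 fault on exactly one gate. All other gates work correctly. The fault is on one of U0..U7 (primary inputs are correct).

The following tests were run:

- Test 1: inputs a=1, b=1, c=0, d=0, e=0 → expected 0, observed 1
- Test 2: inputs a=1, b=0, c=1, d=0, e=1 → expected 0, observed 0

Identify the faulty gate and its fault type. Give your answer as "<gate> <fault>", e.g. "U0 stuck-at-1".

U2 stuck-at-0

Fault-free values for test 1 (a=1, b=1, c=0, d=0, e=0): U0=1, U1=1, U2=1, U3=1, U4=0, U5=1, U6=1, U7=0, giving Y=0. Observed 1.
Test 1: faults giving observed 1 are {U0 stuck-at-0, U2 stuck-at-0, U3 stuck-at-0, U4 stuck-at-1, U6 stuck-at-0, U7 stuck-at-1}.
Test 2 (a=1, b=0, c=1, d=0, e=1): fault-free U0=1, U1=1, U2=1, U3=1, U4=0, U5=1, U6=1, U7=0 → 0; observed 0. Eliminates U0 stuck-at-0, U3 stuck-at-0, U4 stuck-at-1, U6 stuck-at-0, U7 stuck-at-1.
Only U2 stuck-at-0 is consistent with every test.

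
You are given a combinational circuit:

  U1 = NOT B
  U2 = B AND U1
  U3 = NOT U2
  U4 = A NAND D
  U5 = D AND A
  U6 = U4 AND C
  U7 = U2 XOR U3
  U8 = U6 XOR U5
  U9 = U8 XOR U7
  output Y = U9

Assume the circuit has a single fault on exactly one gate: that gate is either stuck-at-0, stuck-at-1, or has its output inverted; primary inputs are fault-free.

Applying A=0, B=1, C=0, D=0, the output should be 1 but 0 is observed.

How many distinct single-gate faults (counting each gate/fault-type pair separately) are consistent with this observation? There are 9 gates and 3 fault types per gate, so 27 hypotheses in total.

12

Fault-free: U1=0, U2=0, U3=1, U4=1, U5=0, U6=0, U7=1, U8=0, U9=1 → 1. Observed 0.
  U1: none of the 3 fault types match ✗
  U2: none of the 3 fault types match ✗
  U3: stuck-at-0, inverted output ✓; others ✗
  U4: none of the 3 fault types match ✗
  U5: stuck-at-1, inverted output ✓; others ✗
  U6: stuck-at-1, inverted output ✓; others ✗
  U7: stuck-at-0, inverted output ✓; others ✗
  U8: stuck-at-1, inverted output ✓; others ✗
  U9: stuck-at-0, inverted output ✓; others ✗
Consistent faults: {U3 stuck-at-0, U3 inverted output, U5 stuck-at-1, U5 inverted output, U6 stuck-at-1, U6 inverted output, U7 stuck-at-0, U7 inverted output, U8 stuck-at-1, U8 inverted output, U9 stuck-at-0, U9 inverted output} — 12 in all.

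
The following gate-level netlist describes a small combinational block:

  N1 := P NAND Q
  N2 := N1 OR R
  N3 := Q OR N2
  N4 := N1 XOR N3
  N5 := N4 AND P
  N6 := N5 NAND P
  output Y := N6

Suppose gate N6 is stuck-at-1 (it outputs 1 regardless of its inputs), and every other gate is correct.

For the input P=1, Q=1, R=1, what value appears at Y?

Propagate with N6 forced: N1=0, N2=1, N3=1, N4=1, N5=1, N6=1 [stuck-at-1].
So Y = 1. (Without the fault it would be 0.)

1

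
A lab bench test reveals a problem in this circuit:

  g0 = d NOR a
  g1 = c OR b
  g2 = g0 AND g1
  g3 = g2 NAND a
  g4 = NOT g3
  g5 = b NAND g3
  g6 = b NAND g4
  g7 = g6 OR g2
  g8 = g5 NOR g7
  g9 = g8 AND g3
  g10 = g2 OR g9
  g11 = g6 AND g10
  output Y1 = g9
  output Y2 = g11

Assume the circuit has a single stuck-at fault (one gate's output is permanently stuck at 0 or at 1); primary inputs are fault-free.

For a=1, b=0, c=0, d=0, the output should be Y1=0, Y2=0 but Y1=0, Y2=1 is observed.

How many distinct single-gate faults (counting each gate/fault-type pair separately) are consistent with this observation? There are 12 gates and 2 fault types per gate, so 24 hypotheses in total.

3

Fault-free: g0=0, g1=0, g2=0, g3=1, g4=0, g5=1, g6=1, g7=1, g8=0, g9=0, g10=0, g11=0 → Y1=0, Y2=0. Observed Y1=0, Y2=1.
  g0: none of the 2 fault types match ✗
  g1: none of the 2 fault types match ✗
  g2: stuck-at-1 ✓; others ✗
  g3: none of the 2 fault types match ✗
  g4: none of the 2 fault types match ✗
  g5: none of the 2 fault types match ✗
  g6: none of the 2 fault types match ✗
  g7: none of the 2 fault types match ✗
  g8: none of the 2 fault types match ✗
  g9: none of the 2 fault types match ✗
  g10: stuck-at-1 ✓; others ✗
  g11: stuck-at-1 ✓; others ✗
Consistent faults: {g2 stuck-at-1, g10 stuck-at-1, g11 stuck-at-1} — 3 in all.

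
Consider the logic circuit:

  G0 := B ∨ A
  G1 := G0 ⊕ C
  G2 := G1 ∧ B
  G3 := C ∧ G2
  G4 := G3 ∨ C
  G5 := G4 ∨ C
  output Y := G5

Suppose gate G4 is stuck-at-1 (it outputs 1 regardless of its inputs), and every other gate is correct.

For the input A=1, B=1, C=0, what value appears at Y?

1

Propagate with G4 forced: G0=1, G1=1, G2=1, G3=0, G4=1 [stuck-at-1], G5=1.
So Y = 1. (Without the fault it would be 0.)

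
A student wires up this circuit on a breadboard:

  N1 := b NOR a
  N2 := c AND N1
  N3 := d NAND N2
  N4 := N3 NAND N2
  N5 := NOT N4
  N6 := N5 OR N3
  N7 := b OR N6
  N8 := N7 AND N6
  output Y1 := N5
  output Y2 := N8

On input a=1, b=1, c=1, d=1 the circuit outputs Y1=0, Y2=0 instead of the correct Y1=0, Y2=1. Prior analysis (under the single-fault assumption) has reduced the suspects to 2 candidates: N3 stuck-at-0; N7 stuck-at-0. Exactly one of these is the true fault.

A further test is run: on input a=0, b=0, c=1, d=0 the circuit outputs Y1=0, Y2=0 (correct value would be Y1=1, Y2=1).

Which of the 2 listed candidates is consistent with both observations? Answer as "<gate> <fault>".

Evaluate each candidate on input a=0, b=0, c=1, d=0:
  N3 stuck-at-0: N1=1, N2=1, N3=0 [stuck-at-0], N4=1, N5=0, N6=0, N7=0, N8=0 → Y1=0, Y2=0 — matches
  N7 stuck-at-0: N1=1, N2=1, N3=1, N4=0, N5=1, N6=1, N7=0 [stuck-at-0], N8=0 → Y1=1, Y2=0 — eliminated
Only N3 stuck-at-0 reproduces the observed Y1=0, Y2=0.

N3 stuck-at-0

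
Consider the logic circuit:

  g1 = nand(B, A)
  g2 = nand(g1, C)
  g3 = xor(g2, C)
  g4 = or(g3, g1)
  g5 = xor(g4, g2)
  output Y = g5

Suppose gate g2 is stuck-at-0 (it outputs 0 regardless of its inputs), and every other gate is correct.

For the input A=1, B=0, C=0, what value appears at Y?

Propagate with g2 forced: g1=1, g2=0 [stuck-at-0], g3=0, g4=1, g5=1.
So Y = 1. (Without the fault it would be 0.)

1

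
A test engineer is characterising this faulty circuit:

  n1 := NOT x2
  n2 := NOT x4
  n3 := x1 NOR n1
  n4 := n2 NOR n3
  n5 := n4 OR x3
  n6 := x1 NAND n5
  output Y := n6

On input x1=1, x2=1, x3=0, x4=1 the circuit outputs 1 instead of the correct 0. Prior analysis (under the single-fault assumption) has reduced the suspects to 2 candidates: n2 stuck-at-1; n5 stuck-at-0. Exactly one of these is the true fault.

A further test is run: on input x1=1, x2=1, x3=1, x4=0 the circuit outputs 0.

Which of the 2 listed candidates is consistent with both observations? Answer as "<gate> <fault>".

n2 stuck-at-1

Evaluate each candidate on input x1=1, x2=1, x3=1, x4=0:
  n2 stuck-at-1: n1=0, n2=1 [stuck-at-1], n3=0, n4=0, n5=1, n6=0 → 0 — matches
  n5 stuck-at-0: n1=0, n2=1, n3=0, n4=0, n5=0 [stuck-at-0], n6=1 → 1 — eliminated
Only n2 stuck-at-1 reproduces the observed 0.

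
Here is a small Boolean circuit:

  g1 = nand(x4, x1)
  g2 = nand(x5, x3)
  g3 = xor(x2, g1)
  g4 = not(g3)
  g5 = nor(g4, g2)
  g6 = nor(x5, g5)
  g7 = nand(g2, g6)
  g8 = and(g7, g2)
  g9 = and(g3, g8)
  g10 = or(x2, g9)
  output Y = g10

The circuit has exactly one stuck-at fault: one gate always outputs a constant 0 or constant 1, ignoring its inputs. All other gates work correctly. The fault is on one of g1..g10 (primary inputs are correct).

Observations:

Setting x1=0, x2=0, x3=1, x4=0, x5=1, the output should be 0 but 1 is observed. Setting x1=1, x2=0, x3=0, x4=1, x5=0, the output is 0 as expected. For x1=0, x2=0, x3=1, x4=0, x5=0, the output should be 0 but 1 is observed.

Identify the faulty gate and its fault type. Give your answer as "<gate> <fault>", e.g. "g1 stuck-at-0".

Fault-free values for test 1 (x1=0, x2=0, x3=1, x4=0, x5=1): g1=1, g2=0, g3=1, g4=0, g5=1, g6=0, g7=1, g8=0, g9=0, g10=0, giving Y=0. Observed 1.
Test 1: faults giving observed 1 are {g2 stuck-at-1, g8 stuck-at-1, g9 stuck-at-1, g10 stuck-at-1}.
Test 2 (x1=1, x2=0, x3=0, x4=1, x5=0): fault-free g1=0, g2=1, g3=0, g4=1, g5=0, g6=1, g7=0, g8=0, g9=0, g10=0 → 0; observed 0. Eliminates g9 stuck-at-1, g10 stuck-at-1.
Test 3 (x1=0, x2=0, x3=1, x4=0, x5=0): fault-free g1=1, g2=1, g3=1, g4=0, g5=0, g6=1, g7=0, g8=0, g9=0, g10=0 → 0; observed 1. Eliminates g2 stuck-at-1.
Only g8 stuck-at-1 is consistent with every test.

g8 stuck-at-1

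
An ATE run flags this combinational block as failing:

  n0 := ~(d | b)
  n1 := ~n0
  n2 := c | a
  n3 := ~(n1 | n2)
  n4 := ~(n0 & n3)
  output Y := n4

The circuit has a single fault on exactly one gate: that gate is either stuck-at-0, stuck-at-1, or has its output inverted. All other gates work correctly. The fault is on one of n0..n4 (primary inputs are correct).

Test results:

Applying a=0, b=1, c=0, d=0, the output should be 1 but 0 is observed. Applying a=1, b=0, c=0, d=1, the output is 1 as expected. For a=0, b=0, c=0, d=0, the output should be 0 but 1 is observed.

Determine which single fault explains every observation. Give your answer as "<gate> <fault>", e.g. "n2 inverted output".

n0 inverted output

Fault-free values for test 1 (a=0, b=1, c=0, d=0): n0=0, n1=1, n2=0, n3=0, n4=1, giving Y=1. Observed 0.
Test 1: faults giving observed 0 are {n0 stuck-at-1, n0 inverted output, n4 stuck-at-0, n4 inverted output}.
Test 2 (a=1, b=0, c=0, d=1): fault-free n0=0, n1=1, n2=1, n3=0, n4=1 → 1; observed 1. Eliminates n4 stuck-at-0, n4 inverted output.
Test 3 (a=0, b=0, c=0, d=0): fault-free n0=1, n1=0, n2=0, n3=1, n4=0 → 0; observed 1. Eliminates n0 stuck-at-1.
Only n0 inverted output is consistent with every test.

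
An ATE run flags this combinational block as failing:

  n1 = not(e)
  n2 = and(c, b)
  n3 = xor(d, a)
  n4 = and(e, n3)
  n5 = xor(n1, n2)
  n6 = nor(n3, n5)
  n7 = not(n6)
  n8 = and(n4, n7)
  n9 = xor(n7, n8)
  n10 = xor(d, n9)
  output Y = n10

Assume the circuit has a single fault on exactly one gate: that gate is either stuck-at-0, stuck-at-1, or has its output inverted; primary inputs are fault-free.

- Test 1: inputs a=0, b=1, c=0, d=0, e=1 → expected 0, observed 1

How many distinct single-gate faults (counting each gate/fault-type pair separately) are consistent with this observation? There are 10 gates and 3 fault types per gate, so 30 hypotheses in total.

16

Fault-free: n1=0, n2=0, n3=0, n4=0, n5=0, n6=1, n7=0, n8=0, n9=0, n10=0 → 0. Observed 1.
  n1: stuck-at-1, inverted output ✓; others ✗
  n2: stuck-at-1, inverted output ✓; others ✗
  n3: none of the 3 fault types match ✗
  n4: none of the 3 fault types match ✗
  n5: stuck-at-1, inverted output ✓; others ✗
  n6: stuck-at-0, inverted output ✓; others ✗
  n7: stuck-at-1, inverted output ✓; others ✗
  n8: stuck-at-1, inverted output ✓; others ✗
  n9: stuck-at-1, inverted output ✓; others ✗
  n10: stuck-at-1, inverted output ✓; others ✗
Consistent faults: {n1 stuck-at-1, n1 inverted output, n2 stuck-at-1, n2 inverted output, n5 stuck-at-1, n5 inverted output, n6 stuck-at-0, n6 inverted output, n7 stuck-at-1, n7 inverted output, n8 stuck-at-1, n8 inverted output, n9 stuck-at-1, n9 inverted output, n10 stuck-at-1, n10 inverted output} — 16 in all.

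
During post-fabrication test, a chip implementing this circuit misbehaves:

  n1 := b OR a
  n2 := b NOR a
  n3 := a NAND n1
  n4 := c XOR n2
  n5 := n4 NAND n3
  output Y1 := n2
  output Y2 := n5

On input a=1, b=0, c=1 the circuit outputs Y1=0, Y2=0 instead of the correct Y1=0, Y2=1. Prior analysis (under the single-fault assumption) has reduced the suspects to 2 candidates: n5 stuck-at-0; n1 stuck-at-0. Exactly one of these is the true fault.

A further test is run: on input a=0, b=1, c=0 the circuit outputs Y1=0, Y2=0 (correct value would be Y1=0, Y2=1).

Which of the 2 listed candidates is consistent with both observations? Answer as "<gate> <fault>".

n5 stuck-at-0

Evaluate each candidate on input a=0, b=1, c=0:
  n5 stuck-at-0: n1=1, n2=0, n3=1, n4=0, n5=0 [stuck-at-0] → Y1=0, Y2=0 — matches
  n1 stuck-at-0: n1=0 [stuck-at-0], n2=0, n3=1, n4=0, n5=1 → Y1=0, Y2=1 — eliminated
Only n5 stuck-at-0 reproduces the observed Y1=0, Y2=0.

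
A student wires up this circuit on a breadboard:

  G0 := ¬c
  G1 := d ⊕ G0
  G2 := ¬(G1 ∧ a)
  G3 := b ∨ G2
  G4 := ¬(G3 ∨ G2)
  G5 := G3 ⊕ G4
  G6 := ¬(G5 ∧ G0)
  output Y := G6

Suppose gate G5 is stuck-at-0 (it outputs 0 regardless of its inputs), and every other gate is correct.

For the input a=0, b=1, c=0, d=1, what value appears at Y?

Propagate with G5 forced: G0=1, G1=0, G2=1, G3=1, G4=0, G5=0 [stuck-at-0], G6=1.
So Y = 1. (Without the fault it would be 0.)

1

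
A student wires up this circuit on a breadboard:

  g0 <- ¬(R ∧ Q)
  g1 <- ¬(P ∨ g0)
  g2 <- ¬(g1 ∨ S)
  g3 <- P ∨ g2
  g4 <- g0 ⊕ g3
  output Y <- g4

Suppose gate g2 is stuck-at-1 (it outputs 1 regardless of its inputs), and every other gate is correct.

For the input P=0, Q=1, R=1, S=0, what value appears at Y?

Propagate with g2 forced: g0=0, g1=1, g2=1 [stuck-at-1], g3=1, g4=1.
So Y = 1. (Without the fault it would be 0.)

1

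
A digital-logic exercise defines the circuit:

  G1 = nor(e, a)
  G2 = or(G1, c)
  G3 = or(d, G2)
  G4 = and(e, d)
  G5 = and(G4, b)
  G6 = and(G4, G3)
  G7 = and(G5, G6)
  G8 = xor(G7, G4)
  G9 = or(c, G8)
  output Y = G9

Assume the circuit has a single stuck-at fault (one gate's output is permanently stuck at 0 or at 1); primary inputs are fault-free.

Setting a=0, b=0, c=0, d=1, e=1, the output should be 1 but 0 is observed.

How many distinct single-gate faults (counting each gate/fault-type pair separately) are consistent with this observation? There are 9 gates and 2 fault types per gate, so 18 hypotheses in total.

Fault-free: G1=0, G2=0, G3=1, G4=1, G5=0, G6=1, G7=0, G8=1, G9=1 → 1. Observed 0.
  G1: none of the 2 fault types match ✗
  G2: none of the 2 fault types match ✗
  G3: none of the 2 fault types match ✗
  G4: stuck-at-0 ✓; others ✗
  G5: stuck-at-1 ✓; others ✗
  G6: none of the 2 fault types match ✗
  G7: stuck-at-1 ✓; others ✗
  G8: stuck-at-0 ✓; others ✗
  G9: stuck-at-0 ✓; others ✗
Consistent faults: {G4 stuck-at-0, G5 stuck-at-1, G7 stuck-at-1, G8 stuck-at-0, G9 stuck-at-0} — 5 in all.

5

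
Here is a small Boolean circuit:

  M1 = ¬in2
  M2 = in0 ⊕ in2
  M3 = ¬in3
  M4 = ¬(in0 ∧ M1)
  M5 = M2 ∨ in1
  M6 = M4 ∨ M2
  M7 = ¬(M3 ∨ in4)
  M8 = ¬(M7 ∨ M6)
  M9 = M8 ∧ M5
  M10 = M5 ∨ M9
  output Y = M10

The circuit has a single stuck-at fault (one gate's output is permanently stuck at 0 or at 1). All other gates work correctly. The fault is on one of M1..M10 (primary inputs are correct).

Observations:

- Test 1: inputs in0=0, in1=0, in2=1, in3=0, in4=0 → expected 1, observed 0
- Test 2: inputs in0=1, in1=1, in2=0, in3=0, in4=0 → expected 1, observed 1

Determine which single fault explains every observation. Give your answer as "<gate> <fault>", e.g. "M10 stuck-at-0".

Fault-free values for test 1 (in0=0, in1=0, in2=1, in3=0, in4=0): M1=0, M2=1, M3=1, M4=1, M5=1, M6=1, M7=0, M8=0, M9=0, M10=1, giving Y=1. Observed 0.
Test 1: faults giving observed 0 are {M2 stuck-at-0, M5 stuck-at-0, M10 stuck-at-0}.
Test 2 (in0=1, in1=1, in2=0, in3=0, in4=0): fault-free M1=1, M2=1, M3=1, M4=0, M5=1, M6=1, M7=0, M8=0, M9=0, M10=1 → 1; observed 1. Eliminates M5 stuck-at-0, M10 stuck-at-0.
Only M2 stuck-at-0 is consistent with every test.

M2 stuck-at-0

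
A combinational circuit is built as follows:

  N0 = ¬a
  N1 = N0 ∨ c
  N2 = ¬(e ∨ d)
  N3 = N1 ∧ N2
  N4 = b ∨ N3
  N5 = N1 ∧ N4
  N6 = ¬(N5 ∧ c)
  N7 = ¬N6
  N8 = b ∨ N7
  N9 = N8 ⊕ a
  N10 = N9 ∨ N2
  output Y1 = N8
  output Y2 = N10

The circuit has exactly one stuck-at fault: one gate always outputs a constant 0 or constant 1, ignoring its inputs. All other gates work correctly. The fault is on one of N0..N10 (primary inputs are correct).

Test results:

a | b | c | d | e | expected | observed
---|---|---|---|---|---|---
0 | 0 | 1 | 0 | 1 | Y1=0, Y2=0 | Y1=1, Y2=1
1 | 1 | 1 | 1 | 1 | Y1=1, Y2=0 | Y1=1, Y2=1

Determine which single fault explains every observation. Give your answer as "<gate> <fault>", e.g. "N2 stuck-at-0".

Fault-free values for test 1 (a=0, b=0, c=1, d=0, e=1): N0=1, N1=1, N2=0, N3=0, N4=0, N5=0, N6=1, N7=0, N8=0, N9=0, N10=0, giving Y1=0, Y2=0. Observed Y1=1, Y2=1.
Test 1: faults giving observed Y1=1, Y2=1 are {N2 stuck-at-1, N3 stuck-at-1, N4 stuck-at-1, N5 stuck-at-1, N6 stuck-at-0, N7 stuck-at-1, N8 stuck-at-1}.
Test 2 (a=1, b=1, c=1, d=1, e=1): fault-free N0=0, N1=1, N2=0, N3=0, N4=1, N5=1, N6=0, N7=1, N8=1, N9=0, N10=0 → Y1=1, Y2=0; observed Y1=1, Y2=1. Eliminates N3 stuck-at-1, N4 stuck-at-1, N5 stuck-at-1, N6 stuck-at-0, N7 stuck-at-1, N8 stuck-at-1.
Only N2 stuck-at-1 is consistent with every test.

N2 stuck-at-1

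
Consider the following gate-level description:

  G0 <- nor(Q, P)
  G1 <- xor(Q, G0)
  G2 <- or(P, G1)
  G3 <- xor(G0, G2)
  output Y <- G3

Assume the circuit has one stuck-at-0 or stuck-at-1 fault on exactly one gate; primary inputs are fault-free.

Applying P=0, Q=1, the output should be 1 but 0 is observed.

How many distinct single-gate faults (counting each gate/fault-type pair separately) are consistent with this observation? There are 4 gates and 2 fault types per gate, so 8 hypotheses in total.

Fault-free: G0=0, G1=1, G2=1, G3=1 → 1. Observed 0.
  G0 stuck-at-0: output 1 ✗
  G0 stuck-at-1: output 1 ✗
  G1 stuck-at-0: output 0 ✓
  G1 stuck-at-1: output 1 ✗
  G2 stuck-at-0: output 0 ✓
  G2 stuck-at-1: output 1 ✗
  G3 stuck-at-0: output 0 ✓
  G3 stuck-at-1: output 1 ✗
Consistent faults: {G1 stuck-at-0, G2 stuck-at-0, G3 stuck-at-0} — 3 in all.

3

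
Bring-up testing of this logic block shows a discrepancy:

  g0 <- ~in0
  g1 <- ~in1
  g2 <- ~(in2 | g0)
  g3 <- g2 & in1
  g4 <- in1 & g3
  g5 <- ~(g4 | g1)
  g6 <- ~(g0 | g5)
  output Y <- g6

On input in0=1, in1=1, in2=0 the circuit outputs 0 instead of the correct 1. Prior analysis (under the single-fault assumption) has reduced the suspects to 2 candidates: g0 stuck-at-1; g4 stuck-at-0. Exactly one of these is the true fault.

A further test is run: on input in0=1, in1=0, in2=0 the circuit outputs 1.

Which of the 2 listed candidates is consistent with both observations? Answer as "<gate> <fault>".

Evaluate each candidate on input in0=1, in1=0, in2=0:
  g0 stuck-at-1: g0=1 [stuck-at-1], g1=1, g2=0, g3=0, g4=0, g5=0, g6=0 → 0 — eliminated
  g4 stuck-at-0: g0=0, g1=1, g2=1, g3=0, g4=0 [stuck-at-0], g5=0, g6=1 → 1 — matches
Only g4 stuck-at-0 reproduces the observed 1.

g4 stuck-at-0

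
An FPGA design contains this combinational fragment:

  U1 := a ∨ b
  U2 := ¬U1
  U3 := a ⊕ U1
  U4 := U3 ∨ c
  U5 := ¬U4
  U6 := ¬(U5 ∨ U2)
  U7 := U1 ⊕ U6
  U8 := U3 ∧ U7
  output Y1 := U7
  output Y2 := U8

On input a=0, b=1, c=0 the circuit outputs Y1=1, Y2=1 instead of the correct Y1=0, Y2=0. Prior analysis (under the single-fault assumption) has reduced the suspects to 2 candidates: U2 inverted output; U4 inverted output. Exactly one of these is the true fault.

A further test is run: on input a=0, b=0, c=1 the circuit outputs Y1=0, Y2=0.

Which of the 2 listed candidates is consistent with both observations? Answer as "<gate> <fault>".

Evaluate each candidate on input a=0, b=0, c=1:
  U2 inverted output: U1=0, U2=0 [inverted output], U3=0, U4=1, U5=0, U6=1, U7=1, U8=0 → Y1=1, Y2=0 — eliminated
  U4 inverted output: U1=0, U2=1, U3=0, U4=0 [inverted output], U5=1, U6=0, U7=0, U8=0 → Y1=0, Y2=0 — matches
Only U4 inverted output reproduces the observed Y1=0, Y2=0.

U4 inverted output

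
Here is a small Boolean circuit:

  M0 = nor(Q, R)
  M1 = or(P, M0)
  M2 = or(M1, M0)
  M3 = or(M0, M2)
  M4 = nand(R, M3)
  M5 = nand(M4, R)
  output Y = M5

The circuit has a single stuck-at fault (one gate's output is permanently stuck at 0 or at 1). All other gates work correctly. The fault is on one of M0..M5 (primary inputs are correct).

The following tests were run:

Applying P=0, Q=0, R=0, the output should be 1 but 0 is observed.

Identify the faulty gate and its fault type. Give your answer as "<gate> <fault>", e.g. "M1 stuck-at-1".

Fault-free values for test 1 (P=0, Q=0, R=0): M0=1, M1=1, M2=1, M3=1, M4=1, M5=1, giving Y=1. Observed 0.
Test 1: faults giving observed 0 are {M5 stuck-at-0}.
Only M5 stuck-at-0 is consistent with every test.

M5 stuck-at-0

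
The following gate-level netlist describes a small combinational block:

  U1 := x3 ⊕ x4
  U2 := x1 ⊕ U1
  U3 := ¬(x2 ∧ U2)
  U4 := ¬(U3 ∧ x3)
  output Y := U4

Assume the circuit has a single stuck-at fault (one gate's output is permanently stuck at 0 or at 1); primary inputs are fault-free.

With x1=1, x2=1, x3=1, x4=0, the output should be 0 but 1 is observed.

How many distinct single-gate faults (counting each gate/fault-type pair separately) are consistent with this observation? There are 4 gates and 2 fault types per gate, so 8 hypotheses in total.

4

Fault-free: U1=1, U2=0, U3=1, U4=0 → 0. Observed 1.
  U1 stuck-at-0: output 1 ✓
  U1 stuck-at-1: output 0 ✗
  U2 stuck-at-0: output 0 ✗
  U2 stuck-at-1: output 1 ✓
  U3 stuck-at-0: output 1 ✓
  U3 stuck-at-1: output 0 ✗
  U4 stuck-at-0: output 0 ✗
  U4 stuck-at-1: output 1 ✓
Consistent faults: {U1 stuck-at-0, U2 stuck-at-1, U3 stuck-at-0, U4 stuck-at-1} — 4 in all.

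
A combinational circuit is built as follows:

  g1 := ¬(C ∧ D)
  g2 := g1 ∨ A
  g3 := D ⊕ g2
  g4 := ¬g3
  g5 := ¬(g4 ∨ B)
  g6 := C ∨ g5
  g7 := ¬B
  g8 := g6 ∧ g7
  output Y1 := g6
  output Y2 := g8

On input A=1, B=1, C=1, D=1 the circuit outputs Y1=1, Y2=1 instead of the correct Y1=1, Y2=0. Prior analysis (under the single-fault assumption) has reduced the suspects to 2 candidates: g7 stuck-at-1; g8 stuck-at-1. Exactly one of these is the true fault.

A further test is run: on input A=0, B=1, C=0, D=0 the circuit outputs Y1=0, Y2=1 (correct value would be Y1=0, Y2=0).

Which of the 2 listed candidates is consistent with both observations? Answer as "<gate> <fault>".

g8 stuck-at-1

Evaluate each candidate on input A=0, B=1, C=0, D=0:
  g7 stuck-at-1: g1=1, g2=1, g3=1, g4=0, g5=0, g6=0, g7=1 [stuck-at-1], g8=0 → Y1=0, Y2=0 — eliminated
  g8 stuck-at-1: g1=1, g2=1, g3=1, g4=0, g5=0, g6=0, g7=0, g8=1 [stuck-at-1] → Y1=0, Y2=1 — matches
Only g8 stuck-at-1 reproduces the observed Y1=0, Y2=1.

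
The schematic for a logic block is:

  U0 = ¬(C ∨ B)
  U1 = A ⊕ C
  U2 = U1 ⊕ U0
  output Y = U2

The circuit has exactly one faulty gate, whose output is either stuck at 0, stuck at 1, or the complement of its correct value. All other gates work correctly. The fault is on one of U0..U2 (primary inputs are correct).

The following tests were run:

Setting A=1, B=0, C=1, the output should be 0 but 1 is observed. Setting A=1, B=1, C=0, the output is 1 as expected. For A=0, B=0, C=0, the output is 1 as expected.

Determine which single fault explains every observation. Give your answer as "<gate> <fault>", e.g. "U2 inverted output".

Fault-free values for test 1 (A=1, B=0, C=1): U0=0, U1=0, U2=0, giving Y=0. Observed 1.
Test 1: faults giving observed 1 are {U0 stuck-at-1, U0 inverted output, U1 stuck-at-1, U1 inverted output, U2 stuck-at-1, U2 inverted output}.
Test 2 (A=1, B=1, C=0): fault-free U0=0, U1=1, U2=1 → 1; observed 1. Eliminates U0 stuck-at-1, U0 inverted output, U1 inverted output, U2 inverted output.
Test 3 (A=0, B=0, C=0): fault-free U0=1, U1=0, U2=1 → 1; observed 1. Eliminates U1 stuck-at-1.
Only U2 stuck-at-1 is consistent with every test.

U2 stuck-at-1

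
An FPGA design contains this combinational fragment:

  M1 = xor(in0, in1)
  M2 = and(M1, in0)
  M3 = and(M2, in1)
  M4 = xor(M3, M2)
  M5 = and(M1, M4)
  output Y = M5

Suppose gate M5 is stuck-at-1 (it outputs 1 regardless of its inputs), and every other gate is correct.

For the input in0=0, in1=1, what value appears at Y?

Propagate with M5 forced: M1=1, M2=0, M3=0, M4=0, M5=1 [stuck-at-1].
So Y = 1. (Without the fault it would be 0.)

1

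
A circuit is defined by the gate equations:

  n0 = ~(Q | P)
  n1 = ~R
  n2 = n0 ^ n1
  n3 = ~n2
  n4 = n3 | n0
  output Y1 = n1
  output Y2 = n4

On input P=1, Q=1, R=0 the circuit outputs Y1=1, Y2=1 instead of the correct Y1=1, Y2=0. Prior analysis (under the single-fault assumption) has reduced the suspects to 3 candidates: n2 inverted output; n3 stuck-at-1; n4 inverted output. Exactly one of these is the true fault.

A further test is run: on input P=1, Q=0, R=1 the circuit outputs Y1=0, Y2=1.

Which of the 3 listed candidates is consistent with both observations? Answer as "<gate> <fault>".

Evaluate each candidate on input P=1, Q=0, R=1:
  n2 inverted output: n0=0, n1=0, n2=1 [inverted output], n3=0, n4=0 → Y1=0, Y2=0 — eliminated
  n3 stuck-at-1: n0=0, n1=0, n2=0, n3=1 [stuck-at-1], n4=1 → Y1=0, Y2=1 — matches
  n4 inverted output: n0=0, n1=0, n2=0, n3=1, n4=0 [inverted output] → Y1=0, Y2=0 — eliminated
Only n3 stuck-at-1 reproduces the observed Y1=0, Y2=1.

n3 stuck-at-1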